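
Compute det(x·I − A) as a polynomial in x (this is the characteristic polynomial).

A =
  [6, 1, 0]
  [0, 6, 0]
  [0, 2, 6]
x^3 - 18*x^2 + 108*x - 216

Expanding det(x·I − A) (e.g. by cofactor expansion or by noting that A is similar to its Jordan form J, which has the same characteristic polynomial as A) gives
  χ_A(x) = x^3 - 18*x^2 + 108*x - 216
which factors as (x - 6)^3. The eigenvalues (with algebraic multiplicities) are λ = 6 with multiplicity 3.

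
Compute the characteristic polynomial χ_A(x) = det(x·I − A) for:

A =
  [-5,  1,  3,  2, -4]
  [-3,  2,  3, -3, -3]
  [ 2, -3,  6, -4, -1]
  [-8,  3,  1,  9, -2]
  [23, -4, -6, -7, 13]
x^5 - 25*x^4 + 250*x^3 - 1250*x^2 + 3125*x - 3125

Expanding det(x·I − A) (e.g. by cofactor expansion or by noting that A is similar to its Jordan form J, which has the same characteristic polynomial as A) gives
  χ_A(x) = x^5 - 25*x^4 + 250*x^3 - 1250*x^2 + 3125*x - 3125
which factors as (x - 5)^5. The eigenvalues (with algebraic multiplicities) are λ = 5 with multiplicity 5.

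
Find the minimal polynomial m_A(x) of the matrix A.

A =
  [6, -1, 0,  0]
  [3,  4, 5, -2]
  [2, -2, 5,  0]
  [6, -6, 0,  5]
x^3 - 15*x^2 + 75*x - 125

The characteristic polynomial is χ_A(x) = (x - 5)^4, so the eigenvalues are known. The minimal polynomial is
  m_A(x) = Π_λ (x − λ)^{k_λ}
where k_λ is the size of the *largest* Jordan block for λ (equivalently, the smallest k with (A − λI)^k v = 0 for every generalised eigenvector v of λ).

  λ = 5: largest Jordan block has size 3, contributing (x − 5)^3

So m_A(x) = (x - 5)^3 = x^3 - 15*x^2 + 75*x - 125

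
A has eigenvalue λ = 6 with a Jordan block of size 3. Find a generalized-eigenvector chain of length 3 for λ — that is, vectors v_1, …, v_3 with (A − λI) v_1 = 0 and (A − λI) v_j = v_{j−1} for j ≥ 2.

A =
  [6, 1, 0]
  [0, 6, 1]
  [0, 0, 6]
A Jordan chain for λ = 6 of length 3:
v_1 = (1, 0, 0)ᵀ
v_2 = (0, 1, 0)ᵀ
v_3 = (0, 0, 1)ᵀ

Let N = A − (6)·I. We want v_3 with N^3 v_3 = 0 but N^2 v_3 ≠ 0; then v_{j-1} := N · v_j for j = 3, …, 2.

Pick v_3 = (0, 0, 1)ᵀ.
Then v_2 = N · v_3 = (0, 1, 0)ᵀ.
Then v_1 = N · v_2 = (1, 0, 0)ᵀ.

Sanity check: (A − (6)·I) v_1 = (0, 0, 0)ᵀ = 0. ✓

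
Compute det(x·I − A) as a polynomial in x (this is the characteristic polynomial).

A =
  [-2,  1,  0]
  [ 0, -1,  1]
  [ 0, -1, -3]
x^3 + 6*x^2 + 12*x + 8

Expanding det(x·I − A) (e.g. by cofactor expansion or by noting that A is similar to its Jordan form J, which has the same characteristic polynomial as A) gives
  χ_A(x) = x^3 + 6*x^2 + 12*x + 8
which factors as (x + 2)^3. The eigenvalues (with algebraic multiplicities) are λ = -2 with multiplicity 3.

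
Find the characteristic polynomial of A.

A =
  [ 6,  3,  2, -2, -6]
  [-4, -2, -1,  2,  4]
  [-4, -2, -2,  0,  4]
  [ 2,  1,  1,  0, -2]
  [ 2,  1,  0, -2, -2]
x^5

Expanding det(x·I − A) (e.g. by cofactor expansion or by noting that A is similar to its Jordan form J, which has the same characteristic polynomial as A) gives
  χ_A(x) = x^5
which factors as x^5. The eigenvalues (with algebraic multiplicities) are λ = 0 with multiplicity 5.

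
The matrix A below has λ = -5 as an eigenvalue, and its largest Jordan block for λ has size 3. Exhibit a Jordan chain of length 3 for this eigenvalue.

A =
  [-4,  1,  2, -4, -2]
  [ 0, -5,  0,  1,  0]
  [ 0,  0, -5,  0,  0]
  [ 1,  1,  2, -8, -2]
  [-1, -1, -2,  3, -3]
A Jordan chain for λ = -5 of length 3:
v_1 = (-1, 1, 0, 0, 0)ᵀ
v_2 = (1, 0, 0, 1, -1)ᵀ
v_3 = (1, 0, 0, 0, 0)ᵀ

Let N = A − (-5)·I. We want v_3 with N^3 v_3 = 0 but N^2 v_3 ≠ 0; then v_{j-1} := N · v_j for j = 3, …, 2.

Pick v_3 = (1, 0, 0, 0, 0)ᵀ.
Then v_2 = N · v_3 = (1, 0, 0, 1, -1)ᵀ.
Then v_1 = N · v_2 = (-1, 1, 0, 0, 0)ᵀ.

Sanity check: (A − (-5)·I) v_1 = (0, 0, 0, 0, 0)ᵀ = 0. ✓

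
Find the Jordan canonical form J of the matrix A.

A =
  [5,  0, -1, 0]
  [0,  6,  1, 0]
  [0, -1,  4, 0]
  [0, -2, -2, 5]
J_3(5) ⊕ J_1(5)

The characteristic polynomial is
  det(x·I − A) = x^4 - 20*x^3 + 150*x^2 - 500*x + 625 = (x - 5)^4

Eigenvalues and multiplicities (the geometric multiplicity of λ is n − rank(A − λI), which equals the number of Jordan blocks for λ):
  λ = 5: algebraic multiplicity = 4, geometric multiplicity = 2

Determining the block sizes for each eigenvalue:
  λ = 5: with am = 4 and gm = 2, the partition is not yet determined (e.g. several partitions of 4 into 2 parts exist). Let N = A − (5)·I. Computing rank(N^1) = 2, rank(N^2) = 1, rank(N^3) = 0; the number of blocks of size ≥ j is rank(N^{j−1}) − rank(N^j), giving [2, 1, 1]. So we have 1 block(s) of size 3, 1 block(s) of size 1 → block sizes [3, 1]

Assembling the blocks gives a Jordan form
J =
  [5, 1, 0, 0]
  [0, 5, 1, 0]
  [0, 0, 5, 0]
  [0, 0, 0, 5]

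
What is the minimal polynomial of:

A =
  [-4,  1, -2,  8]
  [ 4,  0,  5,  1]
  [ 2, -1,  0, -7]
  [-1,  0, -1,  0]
x^3 + 3*x^2 + 3*x + 1

The characteristic polynomial is χ_A(x) = (x + 1)^4, so the eigenvalues are known. The minimal polynomial is
  m_A(x) = Π_λ (x − λ)^{k_λ}
where k_λ is the size of the *largest* Jordan block for λ (equivalently, the smallest k with (A − λI)^k v = 0 for every generalised eigenvector v of λ).

  λ = -1: largest Jordan block has size 3, contributing (x + 1)^3

So m_A(x) = (x + 1)^3 = x^3 + 3*x^2 + 3*x + 1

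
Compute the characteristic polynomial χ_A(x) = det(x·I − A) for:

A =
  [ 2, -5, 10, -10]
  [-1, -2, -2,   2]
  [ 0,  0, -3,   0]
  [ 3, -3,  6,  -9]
x^4 + 12*x^3 + 54*x^2 + 108*x + 81

Expanding det(x·I − A) (e.g. by cofactor expansion or by noting that A is similar to its Jordan form J, which has the same characteristic polynomial as A) gives
  χ_A(x) = x^4 + 12*x^3 + 54*x^2 + 108*x + 81
which factors as (x + 3)^4. The eigenvalues (with algebraic multiplicities) are λ = -3 with multiplicity 4.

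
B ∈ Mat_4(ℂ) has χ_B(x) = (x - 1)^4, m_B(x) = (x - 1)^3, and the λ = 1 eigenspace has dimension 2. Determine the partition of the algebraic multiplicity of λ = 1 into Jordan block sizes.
Block sizes for λ = 1: [3, 1]

Step 1 — from the characteristic polynomial, algebraic multiplicity of λ = 1 is 4. From dim ker(B − (1)·I) = 2, there are exactly 2 Jordan blocks for λ = 1.
Step 2 — from the minimal polynomial, the factor (x − 1)^3 tells us the largest block for λ = 1 has size 3.
Step 3 — with total size 4, 2 blocks, and largest block 3, the block sizes (in nonincreasing order) are [3, 1].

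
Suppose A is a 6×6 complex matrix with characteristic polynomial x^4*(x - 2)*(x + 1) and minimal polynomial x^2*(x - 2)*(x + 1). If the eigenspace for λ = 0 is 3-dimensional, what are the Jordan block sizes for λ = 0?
Block sizes for λ = 0: [2, 1, 1]

Step 1 — from the characteristic polynomial, algebraic multiplicity of λ = 0 is 4. From dim ker(A − (0)·I) = 3, there are exactly 3 Jordan blocks for λ = 0.
Step 2 — from the minimal polynomial, the factor (x − 0)^2 tells us the largest block for λ = 0 has size 2.
Step 3 — with total size 4, 3 blocks, and largest block 2, the block sizes (in nonincreasing order) are [2, 1, 1].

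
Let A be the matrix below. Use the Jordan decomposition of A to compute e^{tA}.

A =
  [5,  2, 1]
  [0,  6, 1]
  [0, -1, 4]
e^{tA} =
  [exp(5*t), t^2*exp(5*t)/2 + 2*t*exp(5*t), t^2*exp(5*t)/2 + t*exp(5*t)]
  [0, t*exp(5*t) + exp(5*t), t*exp(5*t)]
  [0, -t*exp(5*t), -t*exp(5*t) + exp(5*t)]

Strategy: write A = P · J · P⁻¹ where J is a Jordan canonical form, so e^{tA} = P · e^{tJ} · P⁻¹, and e^{tJ} can be computed block-by-block.

A has Jordan form
J =
  [5, 1, 0]
  [0, 5, 1]
  [0, 0, 5]
(up to reordering of blocks).

Per-block formulas:
  For a 3×3 Jordan block J_3(5): exp(t · J_3(5)) = e^(5t)·(I + t·N + (t^2/2)·N^2), where N is the 3×3 nilpotent shift.

After assembling e^{tJ} and conjugating by P, we get:

e^{tA} =
  [exp(5*t), t^2*exp(5*t)/2 + 2*t*exp(5*t), t^2*exp(5*t)/2 + t*exp(5*t)]
  [0, t*exp(5*t) + exp(5*t), t*exp(5*t)]
  [0, -t*exp(5*t), -t*exp(5*t) + exp(5*t)]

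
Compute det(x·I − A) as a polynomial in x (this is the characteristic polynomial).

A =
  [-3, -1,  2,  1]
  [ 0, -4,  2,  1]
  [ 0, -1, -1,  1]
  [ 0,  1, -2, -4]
x^4 + 12*x^3 + 54*x^2 + 108*x + 81

Expanding det(x·I − A) (e.g. by cofactor expansion or by noting that A is similar to its Jordan form J, which has the same characteristic polynomial as A) gives
  χ_A(x) = x^4 + 12*x^3 + 54*x^2 + 108*x + 81
which factors as (x + 3)^4. The eigenvalues (with algebraic multiplicities) are λ = -3 with multiplicity 4.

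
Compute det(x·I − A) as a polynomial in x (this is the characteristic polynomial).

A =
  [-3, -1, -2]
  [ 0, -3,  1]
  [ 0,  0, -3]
x^3 + 9*x^2 + 27*x + 27

Expanding det(x·I − A) (e.g. by cofactor expansion or by noting that A is similar to its Jordan form J, which has the same characteristic polynomial as A) gives
  χ_A(x) = x^3 + 9*x^2 + 27*x + 27
which factors as (x + 3)^3. The eigenvalues (with algebraic multiplicities) are λ = -3 with multiplicity 3.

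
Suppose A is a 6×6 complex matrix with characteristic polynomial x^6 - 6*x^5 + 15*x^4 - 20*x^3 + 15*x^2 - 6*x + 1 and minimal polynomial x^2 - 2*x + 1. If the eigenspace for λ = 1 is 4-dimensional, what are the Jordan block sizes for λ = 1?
Block sizes for λ = 1: [2, 2, 1, 1]

Step 1 — from the characteristic polynomial, algebraic multiplicity of λ = 1 is 6. From dim ker(A − (1)·I) = 4, there are exactly 4 Jordan blocks for λ = 1.
Step 2 — from the minimal polynomial, the factor (x − 1)^2 tells us the largest block for λ = 1 has size 2.
Step 3 — with total size 6, 4 blocks, and largest block 2, the block sizes (in nonincreasing order) are [2, 2, 1, 1].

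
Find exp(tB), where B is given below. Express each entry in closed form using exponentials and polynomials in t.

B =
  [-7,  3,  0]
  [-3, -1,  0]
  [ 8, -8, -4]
e^{tB} =
  [-3*t*exp(-4*t) + exp(-4*t), 3*t*exp(-4*t), 0]
  [-3*t*exp(-4*t), 3*t*exp(-4*t) + exp(-4*t), 0]
  [8*t*exp(-4*t), -8*t*exp(-4*t), exp(-4*t)]

Strategy: write B = P · J · P⁻¹ where J is a Jordan canonical form, so e^{tB} = P · e^{tJ} · P⁻¹, and e^{tJ} can be computed block-by-block.

B has Jordan form
J =
  [-4,  1,  0]
  [ 0, -4,  0]
  [ 0,  0, -4]
(up to reordering of blocks).

Per-block formulas:
  For a 2×2 Jordan block J_2(-4): exp(t · J_2(-4)) = e^(-4t)·(I + t·N), where N is the 2×2 nilpotent shift.
  For a 1×1 block at λ = -4: exp(t · [-4]) = [e^(-4t)].

After assembling e^{tJ} and conjugating by P, we get:

e^{tB} =
  [-3*t*exp(-4*t) + exp(-4*t), 3*t*exp(-4*t), 0]
  [-3*t*exp(-4*t), 3*t*exp(-4*t) + exp(-4*t), 0]
  [8*t*exp(-4*t), -8*t*exp(-4*t), exp(-4*t)]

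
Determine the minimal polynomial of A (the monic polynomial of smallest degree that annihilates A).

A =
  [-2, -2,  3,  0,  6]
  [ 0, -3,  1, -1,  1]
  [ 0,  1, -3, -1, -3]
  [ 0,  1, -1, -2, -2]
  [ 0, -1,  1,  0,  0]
x^3 + 6*x^2 + 12*x + 8

The characteristic polynomial is χ_A(x) = (x + 2)^5, so the eigenvalues are known. The minimal polynomial is
  m_A(x) = Π_λ (x − λ)^{k_λ}
where k_λ is the size of the *largest* Jordan block for λ (equivalently, the smallest k with (A − λI)^k v = 0 for every generalised eigenvector v of λ).

  λ = -2: largest Jordan block has size 3, contributing (x + 2)^3

So m_A(x) = (x + 2)^3 = x^3 + 6*x^2 + 12*x + 8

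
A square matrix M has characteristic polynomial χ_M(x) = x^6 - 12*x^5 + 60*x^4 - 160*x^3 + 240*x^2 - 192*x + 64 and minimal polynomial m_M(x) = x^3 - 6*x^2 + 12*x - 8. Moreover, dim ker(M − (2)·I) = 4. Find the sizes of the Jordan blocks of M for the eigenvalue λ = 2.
Block sizes for λ = 2: [3, 1, 1, 1]

Step 1 — from the characteristic polynomial, algebraic multiplicity of λ = 2 is 6. From dim ker(M − (2)·I) = 4, there are exactly 4 Jordan blocks for λ = 2.
Step 2 — from the minimal polynomial, the factor (x − 2)^3 tells us the largest block for λ = 2 has size 3.
Step 3 — with total size 6, 4 blocks, and largest block 3, the block sizes (in nonincreasing order) are [3, 1, 1, 1].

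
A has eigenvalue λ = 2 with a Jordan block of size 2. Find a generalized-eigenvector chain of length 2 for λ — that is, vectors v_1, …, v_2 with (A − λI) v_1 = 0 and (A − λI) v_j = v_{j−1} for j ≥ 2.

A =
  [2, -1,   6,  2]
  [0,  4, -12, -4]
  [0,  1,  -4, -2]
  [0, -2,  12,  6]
A Jordan chain for λ = 2 of length 2:
v_1 = (-1, 2, 1, -2)ᵀ
v_2 = (0, 1, 0, 0)ᵀ

Let N = A − (2)·I. We want v_2 with N^2 v_2 = 0 but N^1 v_2 ≠ 0; then v_{j-1} := N · v_j for j = 2, …, 2.

Pick v_2 = (0, 1, 0, 0)ᵀ.
Then v_1 = N · v_2 = (-1, 2, 1, -2)ᵀ.

Sanity check: (A − (2)·I) v_1 = (0, 0, 0, 0)ᵀ = 0. ✓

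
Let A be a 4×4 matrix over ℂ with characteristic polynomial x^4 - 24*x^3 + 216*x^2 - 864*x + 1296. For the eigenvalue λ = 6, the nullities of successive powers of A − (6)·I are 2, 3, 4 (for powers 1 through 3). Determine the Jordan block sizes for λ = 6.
Block sizes for λ = 6: [3, 1]

From the dimensions of kernels of powers, the number of Jordan blocks of size at least j is d_j − d_{j−1} where d_j = dim ker(N^j) (with d_0 = 0). Computing the differences gives [2, 1, 1].
The number of blocks of size exactly k is (#blocks of size ≥ k) − (#blocks of size ≥ k + 1), so the partition is: 1 block(s) of size 1, 1 block(s) of size 3.
In nonincreasing order the block sizes are [3, 1].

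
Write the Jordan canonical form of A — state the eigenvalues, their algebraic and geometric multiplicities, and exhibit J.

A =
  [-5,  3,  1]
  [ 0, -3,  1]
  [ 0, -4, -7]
J_3(-5)

The characteristic polynomial is
  det(x·I − A) = x^3 + 15*x^2 + 75*x + 125 = (x + 5)^3

Eigenvalues and multiplicities (the geometric multiplicity of λ is n − rank(A − λI), which equals the number of Jordan blocks for λ):
  λ = -5: algebraic multiplicity = 3, geometric multiplicity = 1

Determining the block sizes for each eigenvalue:
  λ = -5: one block (gm = 1), so the single block has size am = 3 → block sizes [3]

Assembling the blocks gives a Jordan form
J =
  [-5,  1,  0]
  [ 0, -5,  1]
  [ 0,  0, -5]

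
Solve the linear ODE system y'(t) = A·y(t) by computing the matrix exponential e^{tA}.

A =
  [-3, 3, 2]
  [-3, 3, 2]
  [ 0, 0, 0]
e^{tA} =
  [1 - 3*t, 3*t, 2*t]
  [-3*t, 3*t + 1, 2*t]
  [0, 0, 1]

Strategy: write A = P · J · P⁻¹ where J is a Jordan canonical form, so e^{tA} = P · e^{tJ} · P⁻¹, and e^{tJ} can be computed block-by-block.

A has Jordan form
J =
  [0, 1, 0]
  [0, 0, 0]
  [0, 0, 0]
(up to reordering of blocks).

Per-block formulas:
  For a 1×1 block at λ = 0: exp(t · [0]) = [e^(0t)].
  For a 2×2 Jordan block J_2(0): exp(t · J_2(0)) = e^(0t)·(I + t·N), where N is the 2×2 nilpotent shift.

After assembling e^{tJ} and conjugating by P, we get:

e^{tA} =
  [1 - 3*t, 3*t, 2*t]
  [-3*t, 3*t + 1, 2*t]
  [0, 0, 1]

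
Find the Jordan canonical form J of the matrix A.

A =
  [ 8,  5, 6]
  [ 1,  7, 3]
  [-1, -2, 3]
J_3(6)

The characteristic polynomial is
  det(x·I − A) = x^3 - 18*x^2 + 108*x - 216 = (x - 6)^3

Eigenvalues and multiplicities (the geometric multiplicity of λ is n − rank(A − λI), which equals the number of Jordan blocks for λ):
  λ = 6: algebraic multiplicity = 3, geometric multiplicity = 1

Determining the block sizes for each eigenvalue:
  λ = 6: one block (gm = 1), so the single block has size am = 3 → block sizes [3]

Assembling the blocks gives a Jordan form
J =
  [6, 1, 0]
  [0, 6, 1]
  [0, 0, 6]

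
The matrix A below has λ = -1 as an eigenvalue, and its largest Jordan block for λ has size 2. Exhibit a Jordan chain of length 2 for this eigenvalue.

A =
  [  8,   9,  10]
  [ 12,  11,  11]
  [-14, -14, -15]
A Jordan chain for λ = -1 of length 2:
v_1 = (-1, 1, 0)ᵀ
v_2 = (1, 0, -1)ᵀ

Let N = A − (-1)·I. We want v_2 with N^2 v_2 = 0 but N^1 v_2 ≠ 0; then v_{j-1} := N · v_j for j = 2, …, 2.

Pick v_2 = (1, 0, -1)ᵀ.
Then v_1 = N · v_2 = (-1, 1, 0)ᵀ.

Sanity check: (A − (-1)·I) v_1 = (0, 0, 0)ᵀ = 0. ✓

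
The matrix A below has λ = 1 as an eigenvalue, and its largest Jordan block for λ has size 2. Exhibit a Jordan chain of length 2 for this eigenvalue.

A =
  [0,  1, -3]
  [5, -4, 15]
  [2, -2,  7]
A Jordan chain for λ = 1 of length 2:
v_1 = (-1, 5, 2)ᵀ
v_2 = (1, 0, 0)ᵀ

Let N = A − (1)·I. We want v_2 with N^2 v_2 = 0 but N^1 v_2 ≠ 0; then v_{j-1} := N · v_j for j = 2, …, 2.

Pick v_2 = (1, 0, 0)ᵀ.
Then v_1 = N · v_2 = (-1, 5, 2)ᵀ.

Sanity check: (A − (1)·I) v_1 = (0, 0, 0)ᵀ = 0. ✓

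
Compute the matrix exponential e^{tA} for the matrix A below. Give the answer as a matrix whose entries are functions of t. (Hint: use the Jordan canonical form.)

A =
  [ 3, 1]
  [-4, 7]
e^{tA} =
  [-2*t*exp(5*t) + exp(5*t), t*exp(5*t)]
  [-4*t*exp(5*t), 2*t*exp(5*t) + exp(5*t)]

Strategy: write A = P · J · P⁻¹ where J is a Jordan canonical form, so e^{tA} = P · e^{tJ} · P⁻¹, and e^{tJ} can be computed block-by-block.

A has Jordan form
J =
  [5, 1]
  [0, 5]
(up to reordering of blocks).

Per-block formulas:
  For a 2×2 Jordan block J_2(5): exp(t · J_2(5)) = e^(5t)·(I + t·N), where N is the 2×2 nilpotent shift.

After assembling e^{tJ} and conjugating by P, we get:

e^{tA} =
  [-2*t*exp(5*t) + exp(5*t), t*exp(5*t)]
  [-4*t*exp(5*t), 2*t*exp(5*t) + exp(5*t)]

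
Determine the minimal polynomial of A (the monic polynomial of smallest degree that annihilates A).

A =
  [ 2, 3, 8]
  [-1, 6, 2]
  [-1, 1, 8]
x^3 - 16*x^2 + 85*x - 150

The characteristic polynomial is χ_A(x) = (x - 6)*(x - 5)^2, so the eigenvalues are known. The minimal polynomial is
  m_A(x) = Π_λ (x − λ)^{k_λ}
where k_λ is the size of the *largest* Jordan block for λ (equivalently, the smallest k with (A − λI)^k v = 0 for every generalised eigenvector v of λ).

  λ = 5: largest Jordan block has size 2, contributing (x − 5)^2
  λ = 6: largest Jordan block has size 1, contributing (x − 6)

So m_A(x) = (x - 6)*(x - 5)^2 = x^3 - 16*x^2 + 85*x - 150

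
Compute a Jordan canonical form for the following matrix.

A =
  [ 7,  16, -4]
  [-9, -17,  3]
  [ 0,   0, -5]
J_2(-5) ⊕ J_1(-5)

The characteristic polynomial is
  det(x·I − A) = x^3 + 15*x^2 + 75*x + 125 = (x + 5)^3

Eigenvalues and multiplicities (the geometric multiplicity of λ is n − rank(A − λI), which equals the number of Jordan blocks for λ):
  λ = -5: algebraic multiplicity = 3, geometric multiplicity = 2

Determining the block sizes for each eigenvalue:
  λ = -5: 2 blocks summing to 3 forces exactly one block of size 2 and the rest size 1 → block sizes [2, 1]

Assembling the blocks gives a Jordan form
J =
  [-5,  1,  0]
  [ 0, -5,  0]
  [ 0,  0, -5]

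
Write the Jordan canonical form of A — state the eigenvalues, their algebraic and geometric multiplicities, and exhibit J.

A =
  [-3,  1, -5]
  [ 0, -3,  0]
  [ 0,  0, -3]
J_2(-3) ⊕ J_1(-3)

The characteristic polynomial is
  det(x·I − A) = x^3 + 9*x^2 + 27*x + 27 = (x + 3)^3

Eigenvalues and multiplicities (the geometric multiplicity of λ is n − rank(A − λI), which equals the number of Jordan blocks for λ):
  λ = -3: algebraic multiplicity = 3, geometric multiplicity = 2

Determining the block sizes for each eigenvalue:
  λ = -3: 2 blocks summing to 3 forces exactly one block of size 2 and the rest size 1 → block sizes [2, 1]

Assembling the blocks gives a Jordan form
J =
  [-3,  1,  0]
  [ 0, -3,  0]
  [ 0,  0, -3]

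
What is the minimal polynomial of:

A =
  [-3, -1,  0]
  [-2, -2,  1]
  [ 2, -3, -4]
x^3 + 9*x^2 + 27*x + 27

The characteristic polynomial is χ_A(x) = (x + 3)^3, so the eigenvalues are known. The minimal polynomial is
  m_A(x) = Π_λ (x − λ)^{k_λ}
where k_λ is the size of the *largest* Jordan block for λ (equivalently, the smallest k with (A − λI)^k v = 0 for every generalised eigenvector v of λ).

  λ = -3: largest Jordan block has size 3, contributing (x + 3)^3

So m_A(x) = (x + 3)^3 = x^3 + 9*x^2 + 27*x + 27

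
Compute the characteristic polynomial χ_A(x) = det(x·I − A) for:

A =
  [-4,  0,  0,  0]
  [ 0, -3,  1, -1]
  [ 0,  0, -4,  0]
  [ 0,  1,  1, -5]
x^4 + 16*x^3 + 96*x^2 + 256*x + 256

Expanding det(x·I − A) (e.g. by cofactor expansion or by noting that A is similar to its Jordan form J, which has the same characteristic polynomial as A) gives
  χ_A(x) = x^4 + 16*x^3 + 96*x^2 + 256*x + 256
which factors as (x + 4)^4. The eigenvalues (with algebraic multiplicities) are λ = -4 with multiplicity 4.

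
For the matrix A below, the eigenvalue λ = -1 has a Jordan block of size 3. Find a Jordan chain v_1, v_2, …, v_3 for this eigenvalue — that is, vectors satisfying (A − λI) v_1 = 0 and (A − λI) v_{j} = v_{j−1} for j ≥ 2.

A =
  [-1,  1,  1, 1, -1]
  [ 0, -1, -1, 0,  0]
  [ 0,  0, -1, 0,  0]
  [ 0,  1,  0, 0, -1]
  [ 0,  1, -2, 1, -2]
A Jordan chain for λ = -1 of length 3:
v_1 = (1, 0, 0, 1, 1)ᵀ
v_2 = (1, -1, 0, 0, -2)ᵀ
v_3 = (0, 0, 1, 0, 0)ᵀ

Let N = A − (-1)·I. We want v_3 with N^3 v_3 = 0 but N^2 v_3 ≠ 0; then v_{j-1} := N · v_j for j = 3, …, 2.

Pick v_3 = (0, 0, 1, 0, 0)ᵀ.
Then v_2 = N · v_3 = (1, -1, 0, 0, -2)ᵀ.
Then v_1 = N · v_2 = (1, 0, 0, 1, 1)ᵀ.

Sanity check: (A − (-1)·I) v_1 = (0, 0, 0, 0, 0)ᵀ = 0. ✓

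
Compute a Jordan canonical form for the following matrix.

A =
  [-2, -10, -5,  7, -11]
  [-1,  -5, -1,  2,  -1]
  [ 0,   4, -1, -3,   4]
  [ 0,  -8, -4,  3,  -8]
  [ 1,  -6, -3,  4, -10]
J_2(-3) ⊕ J_2(-3) ⊕ J_1(-3)

The characteristic polynomial is
  det(x·I − A) = x^5 + 15*x^4 + 90*x^3 + 270*x^2 + 405*x + 243 = (x + 3)^5

Eigenvalues and multiplicities (the geometric multiplicity of λ is n − rank(A − λI), which equals the number of Jordan blocks for λ):
  λ = -3: algebraic multiplicity = 5, geometric multiplicity = 3

Determining the block sizes for each eigenvalue:
  λ = -3: with am = 5 and gm = 3, the partition is not yet determined (e.g. several partitions of 5 into 3 parts exist). Let N = A − (-3)·I. Computing rank(N^1) = 2, rank(N^2) = 0; the number of blocks of size ≥ j is rank(N^{j−1}) − rank(N^j), giving [3, 2]. So we have 2 block(s) of size 2, 1 block(s) of size 1 → block sizes [2, 2, 1]

Assembling the blocks gives a Jordan form
J =
  [-3,  1,  0,  0,  0]
  [ 0, -3,  0,  0,  0]
  [ 0,  0, -3,  1,  0]
  [ 0,  0,  0, -3,  0]
  [ 0,  0,  0,  0, -3]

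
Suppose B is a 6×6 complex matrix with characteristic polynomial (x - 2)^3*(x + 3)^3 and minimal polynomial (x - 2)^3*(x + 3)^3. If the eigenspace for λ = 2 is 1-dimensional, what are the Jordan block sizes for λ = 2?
Block sizes for λ = 2: [3]

Step 1 — from the characteristic polynomial, algebraic multiplicity of λ = 2 is 3. From dim ker(B − (2)·I) = 1, there are exactly 1 Jordan blocks for λ = 2.
Step 2 — from the minimal polynomial, the factor (x − 2)^3 tells us the largest block for λ = 2 has size 3.
Step 3 — with total size 3, 1 blocks, and largest block 3, the block sizes (in nonincreasing order) are [3].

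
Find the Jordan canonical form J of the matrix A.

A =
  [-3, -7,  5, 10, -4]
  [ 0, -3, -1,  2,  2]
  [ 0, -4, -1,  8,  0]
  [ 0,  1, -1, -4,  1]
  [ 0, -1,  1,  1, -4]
J_3(-3) ⊕ J_2(-3)

The characteristic polynomial is
  det(x·I − A) = x^5 + 15*x^4 + 90*x^3 + 270*x^2 + 405*x + 243 = (x + 3)^5

Eigenvalues and multiplicities (the geometric multiplicity of λ is n − rank(A − λI), which equals the number of Jordan blocks for λ):
  λ = -3: algebraic multiplicity = 5, geometric multiplicity = 2

Determining the block sizes for each eigenvalue:
  λ = -3: with am = 5 and gm = 2, the partition is not yet determined (e.g. several partitions of 5 into 2 parts exist). Let N = A − (-3)·I. Computing rank(N^1) = 3, rank(N^2) = 1, rank(N^3) = 0; the number of blocks of size ≥ j is rank(N^{j−1}) − rank(N^j), giving [2, 2, 1]. So we have 1 block(s) of size 3, 1 block(s) of size 2 → block sizes [3, 2]

Assembling the blocks gives a Jordan form
J =
  [-3,  1,  0,  0,  0]
  [ 0, -3,  1,  0,  0]
  [ 0,  0, -3,  0,  0]
  [ 0,  0,  0, -3,  1]
  [ 0,  0,  0,  0, -3]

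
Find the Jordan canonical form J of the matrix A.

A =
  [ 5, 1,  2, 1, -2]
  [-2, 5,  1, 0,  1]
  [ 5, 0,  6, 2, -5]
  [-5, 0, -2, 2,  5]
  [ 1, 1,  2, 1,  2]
J_3(4) ⊕ J_2(4)

The characteristic polynomial is
  det(x·I − A) = x^5 - 20*x^4 + 160*x^3 - 640*x^2 + 1280*x - 1024 = (x - 4)^5

Eigenvalues and multiplicities (the geometric multiplicity of λ is n − rank(A − λI), which equals the number of Jordan blocks for λ):
  λ = 4: algebraic multiplicity = 5, geometric multiplicity = 2

Determining the block sizes for each eigenvalue:
  λ = 4: with am = 5 and gm = 2, the partition is not yet determined (e.g. several partitions of 5 into 2 parts exist). Let N = A − (4)·I. Computing rank(N^1) = 3, rank(N^2) = 1, rank(N^3) = 0; the number of blocks of size ≥ j is rank(N^{j−1}) − rank(N^j), giving [2, 2, 1]. So we have 1 block(s) of size 3, 1 block(s) of size 2 → block sizes [3, 2]

Assembling the blocks gives a Jordan form
J =
  [4, 1, 0, 0, 0]
  [0, 4, 1, 0, 0]
  [0, 0, 4, 0, 0]
  [0, 0, 0, 4, 1]
  [0, 0, 0, 0, 4]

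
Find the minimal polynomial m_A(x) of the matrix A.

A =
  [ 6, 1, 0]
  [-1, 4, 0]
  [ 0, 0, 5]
x^2 - 10*x + 25

The characteristic polynomial is χ_A(x) = (x - 5)^3, so the eigenvalues are known. The minimal polynomial is
  m_A(x) = Π_λ (x − λ)^{k_λ}
where k_λ is the size of the *largest* Jordan block for λ (equivalently, the smallest k with (A − λI)^k v = 0 for every generalised eigenvector v of λ).

  λ = 5: largest Jordan block has size 2, contributing (x − 5)^2

So m_A(x) = (x - 5)^2 = x^2 - 10*x + 25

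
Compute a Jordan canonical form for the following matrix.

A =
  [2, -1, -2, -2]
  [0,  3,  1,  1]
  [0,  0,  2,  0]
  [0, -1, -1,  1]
J_3(2) ⊕ J_1(2)

The characteristic polynomial is
  det(x·I − A) = x^4 - 8*x^3 + 24*x^2 - 32*x + 16 = (x - 2)^4

Eigenvalues and multiplicities (the geometric multiplicity of λ is n − rank(A − λI), which equals the number of Jordan blocks for λ):
  λ = 2: algebraic multiplicity = 4, geometric multiplicity = 2

Determining the block sizes for each eigenvalue:
  λ = 2: with am = 4 and gm = 2, the partition is not yet determined (e.g. several partitions of 4 into 2 parts exist). Let N = A − (2)·I. Computing rank(N^1) = 2, rank(N^2) = 1, rank(N^3) = 0; the number of blocks of size ≥ j is rank(N^{j−1}) − rank(N^j), giving [2, 1, 1]. So we have 1 block(s) of size 3, 1 block(s) of size 1 → block sizes [3, 1]

Assembling the blocks gives a Jordan form
J =
  [2, 1, 0, 0]
  [0, 2, 1, 0]
  [0, 0, 2, 0]
  [0, 0, 0, 2]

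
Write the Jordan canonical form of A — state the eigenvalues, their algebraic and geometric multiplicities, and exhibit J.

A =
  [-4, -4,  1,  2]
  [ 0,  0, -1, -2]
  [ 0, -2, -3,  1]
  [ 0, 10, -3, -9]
J_3(-4) ⊕ J_1(-4)

The characteristic polynomial is
  det(x·I − A) = x^4 + 16*x^3 + 96*x^2 + 256*x + 256 = (x + 4)^4

Eigenvalues and multiplicities (the geometric multiplicity of λ is n − rank(A − λI), which equals the number of Jordan blocks for λ):
  λ = -4: algebraic multiplicity = 4, geometric multiplicity = 2

Determining the block sizes for each eigenvalue:
  λ = -4: with am = 4 and gm = 2, the partition is not yet determined (e.g. several partitions of 4 into 2 parts exist). Let N = A − (-4)·I. Computing rank(N^1) = 2, rank(N^2) = 1, rank(N^3) = 0; the number of blocks of size ≥ j is rank(N^{j−1}) − rank(N^j), giving [2, 1, 1]. So we have 1 block(s) of size 3, 1 block(s) of size 1 → block sizes [3, 1]

Assembling the blocks gives a Jordan form
J =
  [-4,  1,  0,  0]
  [ 0, -4,  1,  0]
  [ 0,  0, -4,  0]
  [ 0,  0,  0, -4]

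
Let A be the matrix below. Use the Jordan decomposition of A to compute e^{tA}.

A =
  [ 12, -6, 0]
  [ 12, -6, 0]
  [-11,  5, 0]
e^{tA} =
  [2*exp(6*t) - 1, 1 - exp(6*t), 0]
  [2*exp(6*t) - 2, 2 - exp(6*t), 0]
  [t - 2*exp(6*t) + 2, -t + exp(6*t) - 1, 1]

Strategy: write A = P · J · P⁻¹ where J is a Jordan canonical form, so e^{tA} = P · e^{tJ} · P⁻¹, and e^{tJ} can be computed block-by-block.

A has Jordan form
J =
  [0, 1, 0]
  [0, 0, 0]
  [0, 0, 6]
(up to reordering of blocks).

Per-block formulas:
  For a 2×2 Jordan block J_2(0): exp(t · J_2(0)) = e^(0t)·(I + t·N), where N is the 2×2 nilpotent shift.
  For a 1×1 block at λ = 6: exp(t · [6]) = [e^(6t)].

After assembling e^{tJ} and conjugating by P, we get:

e^{tA} =
  [2*exp(6*t) - 1, 1 - exp(6*t), 0]
  [2*exp(6*t) - 2, 2 - exp(6*t), 0]
  [t - 2*exp(6*t) + 2, -t + exp(6*t) - 1, 1]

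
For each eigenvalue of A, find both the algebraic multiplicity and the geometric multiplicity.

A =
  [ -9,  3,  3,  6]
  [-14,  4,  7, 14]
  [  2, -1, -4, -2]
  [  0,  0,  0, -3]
λ = -3: alg = 4, geom = 3

Step 1 — factor the characteristic polynomial to read off the algebraic multiplicities:
  χ_A(x) = (x + 3)^4

Step 2 — compute geometric multiplicities via the rank-nullity identity g(λ) = n − rank(A − λI):
  rank(A − (-3)·I) = 1, so dim ker(A − (-3)·I) = n − 1 = 3

Summary:
  λ = -3: algebraic multiplicity = 4, geometric multiplicity = 3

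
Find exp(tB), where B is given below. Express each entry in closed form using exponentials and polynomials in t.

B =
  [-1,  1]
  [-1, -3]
e^{tB} =
  [t*exp(-2*t) + exp(-2*t), t*exp(-2*t)]
  [-t*exp(-2*t), -t*exp(-2*t) + exp(-2*t)]

Strategy: write B = P · J · P⁻¹ where J is a Jordan canonical form, so e^{tB} = P · e^{tJ} · P⁻¹, and e^{tJ} can be computed block-by-block.

B has Jordan form
J =
  [-2,  1]
  [ 0, -2]
(up to reordering of blocks).

Per-block formulas:
  For a 2×2 Jordan block J_2(-2): exp(t · J_2(-2)) = e^(-2t)·(I + t·N), where N is the 2×2 nilpotent shift.

After assembling e^{tJ} and conjugating by P, we get:

e^{tB} =
  [t*exp(-2*t) + exp(-2*t), t*exp(-2*t)]
  [-t*exp(-2*t), -t*exp(-2*t) + exp(-2*t)]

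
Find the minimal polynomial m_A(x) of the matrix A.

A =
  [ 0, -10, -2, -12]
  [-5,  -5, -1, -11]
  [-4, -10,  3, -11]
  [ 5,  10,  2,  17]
x^4 - 15*x^3 + 75*x^2 - 125*x

The characteristic polynomial is χ_A(x) = x*(x - 5)^3, so the eigenvalues are known. The minimal polynomial is
  m_A(x) = Π_λ (x − λ)^{k_λ}
where k_λ is the size of the *largest* Jordan block for λ (equivalently, the smallest k with (A − λI)^k v = 0 for every generalised eigenvector v of λ).

  λ = 0: largest Jordan block has size 1, contributing (x − 0)
  λ = 5: largest Jordan block has size 3, contributing (x − 5)^3

So m_A(x) = x*(x - 5)^3 = x^4 - 15*x^3 + 75*x^2 - 125*x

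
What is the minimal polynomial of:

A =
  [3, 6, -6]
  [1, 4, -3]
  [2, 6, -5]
x^2 - x

The characteristic polynomial is χ_A(x) = x*(x - 1)^2, so the eigenvalues are known. The minimal polynomial is
  m_A(x) = Π_λ (x − λ)^{k_λ}
where k_λ is the size of the *largest* Jordan block for λ (equivalently, the smallest k with (A − λI)^k v = 0 for every generalised eigenvector v of λ).

  λ = 0: largest Jordan block has size 1, contributing (x − 0)
  λ = 1: largest Jordan block has size 1, contributing (x − 1)

So m_A(x) = x*(x - 1) = x^2 - x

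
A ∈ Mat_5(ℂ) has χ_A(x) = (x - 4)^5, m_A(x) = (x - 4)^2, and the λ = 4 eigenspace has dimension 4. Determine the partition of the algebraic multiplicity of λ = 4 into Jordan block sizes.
Block sizes for λ = 4: [2, 1, 1, 1]

Step 1 — from the characteristic polynomial, algebraic multiplicity of λ = 4 is 5. From dim ker(A − (4)·I) = 4, there are exactly 4 Jordan blocks for λ = 4.
Step 2 — from the minimal polynomial, the factor (x − 4)^2 tells us the largest block for λ = 4 has size 2.
Step 3 — with total size 5, 4 blocks, and largest block 2, the block sizes (in nonincreasing order) are [2, 1, 1, 1].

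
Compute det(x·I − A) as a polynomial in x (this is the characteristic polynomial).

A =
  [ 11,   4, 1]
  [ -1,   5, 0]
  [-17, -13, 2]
x^3 - 18*x^2 + 108*x - 216

Expanding det(x·I − A) (e.g. by cofactor expansion or by noting that A is similar to its Jordan form J, which has the same characteristic polynomial as A) gives
  χ_A(x) = x^3 - 18*x^2 + 108*x - 216
which factors as (x - 6)^3. The eigenvalues (with algebraic multiplicities) are λ = 6 with multiplicity 3.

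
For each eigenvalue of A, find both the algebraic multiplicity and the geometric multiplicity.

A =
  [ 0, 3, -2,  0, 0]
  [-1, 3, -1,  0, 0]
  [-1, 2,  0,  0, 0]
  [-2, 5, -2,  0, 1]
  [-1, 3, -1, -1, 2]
λ = 1: alg = 5, geom = 2

Step 1 — factor the characteristic polynomial to read off the algebraic multiplicities:
  χ_A(x) = (x - 1)^5

Step 2 — compute geometric multiplicities via the rank-nullity identity g(λ) = n − rank(A − λI):
  rank(A − (1)·I) = 3, so dim ker(A − (1)·I) = n − 3 = 2

Summary:
  λ = 1: algebraic multiplicity = 5, geometric multiplicity = 2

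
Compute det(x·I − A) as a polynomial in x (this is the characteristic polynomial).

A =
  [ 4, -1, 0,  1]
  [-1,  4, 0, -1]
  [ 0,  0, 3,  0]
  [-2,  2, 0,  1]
x^4 - 12*x^3 + 54*x^2 - 108*x + 81

Expanding det(x·I − A) (e.g. by cofactor expansion or by noting that A is similar to its Jordan form J, which has the same characteristic polynomial as A) gives
  χ_A(x) = x^4 - 12*x^3 + 54*x^2 - 108*x + 81
which factors as (x - 3)^4. The eigenvalues (with algebraic multiplicities) are λ = 3 with multiplicity 4.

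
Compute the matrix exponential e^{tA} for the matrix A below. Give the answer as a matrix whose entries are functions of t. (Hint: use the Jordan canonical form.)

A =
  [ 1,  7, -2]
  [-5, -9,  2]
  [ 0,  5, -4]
e^{tA} =
  [-5*t^2*exp(-4*t) + 5*t*exp(-4*t) + exp(-4*t), -5*t^2*exp(-4*t) + 7*t*exp(-4*t), 2*t^2*exp(-4*t) - 2*t*exp(-4*t)]
  [-5*t*exp(-4*t), -5*t*exp(-4*t) + exp(-4*t), 2*t*exp(-4*t)]
  [-25*t^2*exp(-4*t)/2, -25*t^2*exp(-4*t)/2 + 5*t*exp(-4*t), 5*t^2*exp(-4*t) + exp(-4*t)]

Strategy: write A = P · J · P⁻¹ where J is a Jordan canonical form, so e^{tA} = P · e^{tJ} · P⁻¹, and e^{tJ} can be computed block-by-block.

A has Jordan form
J =
  [-4,  1,  0]
  [ 0, -4,  1]
  [ 0,  0, -4]
(up to reordering of blocks).

Per-block formulas:
  For a 3×3 Jordan block J_3(-4): exp(t · J_3(-4)) = e^(-4t)·(I + t·N + (t^2/2)·N^2), where N is the 3×3 nilpotent shift.

After assembling e^{tJ} and conjugating by P, we get:

e^{tA} =
  [-5*t^2*exp(-4*t) + 5*t*exp(-4*t) + exp(-4*t), -5*t^2*exp(-4*t) + 7*t*exp(-4*t), 2*t^2*exp(-4*t) - 2*t*exp(-4*t)]
  [-5*t*exp(-4*t), -5*t*exp(-4*t) + exp(-4*t), 2*t*exp(-4*t)]
  [-25*t^2*exp(-4*t)/2, -25*t^2*exp(-4*t)/2 + 5*t*exp(-4*t), 5*t^2*exp(-4*t) + exp(-4*t)]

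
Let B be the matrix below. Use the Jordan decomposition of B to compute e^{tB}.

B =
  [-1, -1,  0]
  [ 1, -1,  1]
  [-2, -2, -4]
e^{tB} =
  [t*exp(-2*t) + exp(-2*t), -t^2*exp(-2*t) - t*exp(-2*t), -t^2*exp(-2*t)/2]
  [t*exp(-2*t), -t^2*exp(-2*t) + t*exp(-2*t) + exp(-2*t), -t^2*exp(-2*t)/2 + t*exp(-2*t)]
  [-2*t*exp(-2*t), 2*t^2*exp(-2*t) - 2*t*exp(-2*t), t^2*exp(-2*t) - 2*t*exp(-2*t) + exp(-2*t)]

Strategy: write B = P · J · P⁻¹ where J is a Jordan canonical form, so e^{tB} = P · e^{tJ} · P⁻¹, and e^{tJ} can be computed block-by-block.

B has Jordan form
J =
  [-2,  1,  0]
  [ 0, -2,  1]
  [ 0,  0, -2]
(up to reordering of blocks).

Per-block formulas:
  For a 3×3 Jordan block J_3(-2): exp(t · J_3(-2)) = e^(-2t)·(I + t·N + (t^2/2)·N^2), where N is the 3×3 nilpotent shift.

After assembling e^{tJ} and conjugating by P, we get:

e^{tB} =
  [t*exp(-2*t) + exp(-2*t), -t^2*exp(-2*t) - t*exp(-2*t), -t^2*exp(-2*t)/2]
  [t*exp(-2*t), -t^2*exp(-2*t) + t*exp(-2*t) + exp(-2*t), -t^2*exp(-2*t)/2 + t*exp(-2*t)]
  [-2*t*exp(-2*t), 2*t^2*exp(-2*t) - 2*t*exp(-2*t), t^2*exp(-2*t) - 2*t*exp(-2*t) + exp(-2*t)]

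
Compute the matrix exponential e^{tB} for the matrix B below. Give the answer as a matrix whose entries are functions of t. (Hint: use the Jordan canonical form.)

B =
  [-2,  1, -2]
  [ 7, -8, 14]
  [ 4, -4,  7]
e^{tB} =
  [-t*exp(-t) + exp(-t), t*exp(-t), -2*t*exp(-t)]
  [7*t*exp(-t), -7*t*exp(-t) + exp(-t), 14*t*exp(-t)]
  [4*t*exp(-t), -4*t*exp(-t), 8*t*exp(-t) + exp(-t)]

Strategy: write B = P · J · P⁻¹ where J is a Jordan canonical form, so e^{tB} = P · e^{tJ} · P⁻¹, and e^{tJ} can be computed block-by-block.

B has Jordan form
J =
  [-1,  1,  0]
  [ 0, -1,  0]
  [ 0,  0, -1]
(up to reordering of blocks).

Per-block formulas:
  For a 1×1 block at λ = -1: exp(t · [-1]) = [e^(-1t)].
  For a 2×2 Jordan block J_2(-1): exp(t · J_2(-1)) = e^(-1t)·(I + t·N), where N is the 2×2 nilpotent shift.

After assembling e^{tJ} and conjugating by P, we get:

e^{tB} =
  [-t*exp(-t) + exp(-t), t*exp(-t), -2*t*exp(-t)]
  [7*t*exp(-t), -7*t*exp(-t) + exp(-t), 14*t*exp(-t)]
  [4*t*exp(-t), -4*t*exp(-t), 8*t*exp(-t) + exp(-t)]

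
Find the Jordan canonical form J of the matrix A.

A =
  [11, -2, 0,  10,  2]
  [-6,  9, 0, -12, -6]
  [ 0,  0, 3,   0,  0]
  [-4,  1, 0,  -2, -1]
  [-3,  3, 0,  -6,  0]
J_1(3) ⊕ J_1(3) ⊕ J_1(3) ⊕ J_2(6)

The characteristic polynomial is
  det(x·I − A) = x^5 - 21*x^4 + 171*x^3 - 675*x^2 + 1296*x - 972 = (x - 6)^2*(x - 3)^3

Eigenvalues and multiplicities (the geometric multiplicity of λ is n − rank(A − λI), which equals the number of Jordan blocks for λ):
  λ = 3: algebraic multiplicity = 3, geometric multiplicity = 3
  λ = 6: algebraic multiplicity = 2, geometric multiplicity = 1

Determining the block sizes for each eigenvalue:
  λ = 3: gm = am = 3, so every block has size 1 → block sizes [1, 1, 1]
  λ = 6: one block (gm = 1), so the single block has size am = 2 → block sizes [2]

Assembling the blocks gives a Jordan form
J =
  [3, 0, 0, 0, 0]
  [0, 3, 0, 0, 0]
  [0, 0, 3, 0, 0]
  [0, 0, 0, 6, 1]
  [0, 0, 0, 0, 6]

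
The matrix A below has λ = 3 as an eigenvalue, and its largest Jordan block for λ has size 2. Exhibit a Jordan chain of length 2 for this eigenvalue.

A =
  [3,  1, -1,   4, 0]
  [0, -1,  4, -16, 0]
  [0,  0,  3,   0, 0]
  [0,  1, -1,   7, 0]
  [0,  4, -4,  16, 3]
A Jordan chain for λ = 3 of length 2:
v_1 = (1, -4, 0, 1, 4)ᵀ
v_2 = (0, 1, 0, 0, 0)ᵀ

Let N = A − (3)·I. We want v_2 with N^2 v_2 = 0 but N^1 v_2 ≠ 0; then v_{j-1} := N · v_j for j = 2, …, 2.

Pick v_2 = (0, 1, 0, 0, 0)ᵀ.
Then v_1 = N · v_2 = (1, -4, 0, 1, 4)ᵀ.

Sanity check: (A − (3)·I) v_1 = (0, 0, 0, 0, 0)ᵀ = 0. ✓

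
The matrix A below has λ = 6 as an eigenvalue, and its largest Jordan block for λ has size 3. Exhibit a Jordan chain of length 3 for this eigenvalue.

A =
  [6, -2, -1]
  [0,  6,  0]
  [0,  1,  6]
A Jordan chain for λ = 6 of length 3:
v_1 = (-1, 0, 0)ᵀ
v_2 = (-2, 0, 1)ᵀ
v_3 = (0, 1, 0)ᵀ

Let N = A − (6)·I. We want v_3 with N^3 v_3 = 0 but N^2 v_3 ≠ 0; then v_{j-1} := N · v_j for j = 3, …, 2.

Pick v_3 = (0, 1, 0)ᵀ.
Then v_2 = N · v_3 = (-2, 0, 1)ᵀ.
Then v_1 = N · v_2 = (-1, 0, 0)ᵀ.

Sanity check: (A − (6)·I) v_1 = (0, 0, 0)ᵀ = 0. ✓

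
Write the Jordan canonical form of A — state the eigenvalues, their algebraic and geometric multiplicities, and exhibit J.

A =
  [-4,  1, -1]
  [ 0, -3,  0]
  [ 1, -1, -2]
J_2(-3) ⊕ J_1(-3)

The characteristic polynomial is
  det(x·I − A) = x^3 + 9*x^2 + 27*x + 27 = (x + 3)^3

Eigenvalues and multiplicities (the geometric multiplicity of λ is n − rank(A − λI), which equals the number of Jordan blocks for λ):
  λ = -3: algebraic multiplicity = 3, geometric multiplicity = 2

Determining the block sizes for each eigenvalue:
  λ = -3: 2 blocks summing to 3 forces exactly one block of size 2 and the rest size 1 → block sizes [2, 1]

Assembling the blocks gives a Jordan form
J =
  [-3,  1,  0]
  [ 0, -3,  0]
  [ 0,  0, -3]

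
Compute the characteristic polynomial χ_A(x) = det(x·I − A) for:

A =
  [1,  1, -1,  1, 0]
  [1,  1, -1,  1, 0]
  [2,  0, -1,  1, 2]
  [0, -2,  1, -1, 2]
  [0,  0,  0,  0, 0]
x^5

Expanding det(x·I − A) (e.g. by cofactor expansion or by noting that A is similar to its Jordan form J, which has the same characteristic polynomial as A) gives
  χ_A(x) = x^5
which factors as x^5. The eigenvalues (with algebraic multiplicities) are λ = 0 with multiplicity 5.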